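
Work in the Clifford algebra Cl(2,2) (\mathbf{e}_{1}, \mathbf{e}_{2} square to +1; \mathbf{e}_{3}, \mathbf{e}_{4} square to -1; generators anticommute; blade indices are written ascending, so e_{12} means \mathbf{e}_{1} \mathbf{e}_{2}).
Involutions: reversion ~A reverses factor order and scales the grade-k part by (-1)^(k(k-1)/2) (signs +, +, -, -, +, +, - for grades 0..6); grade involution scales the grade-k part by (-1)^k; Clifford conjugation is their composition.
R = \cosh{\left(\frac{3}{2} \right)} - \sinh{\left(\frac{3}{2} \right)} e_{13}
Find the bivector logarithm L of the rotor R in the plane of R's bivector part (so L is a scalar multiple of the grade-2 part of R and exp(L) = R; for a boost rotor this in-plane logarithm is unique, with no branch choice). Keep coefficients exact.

The scalar part of R is \cosh{\left(\frac{3}{2} \right)}, giving the rapidity magnitude (cosh is even); the bivector part supplies orientation, its quotient by sinh of the rapidity is the plane, and L = rapidity * plane — unique in that plane, since flipping both signs leaves L unchanged.
Concretely: cosh(rapidity) = \cosh{\left(\frac{3}{2} \right)} gives rapidity = ±\frac{3}{2}, and since rapidity/sinh(rapidity) is even the sign is immaterial: L = (rapidity/sinh(rapidity)) * <R>_2 = (\frac{3}{2 \sinh{\left(\frac{3}{2} \right)}}) * <R>_2.
Answer: - \frac{3}{2} e_{13}


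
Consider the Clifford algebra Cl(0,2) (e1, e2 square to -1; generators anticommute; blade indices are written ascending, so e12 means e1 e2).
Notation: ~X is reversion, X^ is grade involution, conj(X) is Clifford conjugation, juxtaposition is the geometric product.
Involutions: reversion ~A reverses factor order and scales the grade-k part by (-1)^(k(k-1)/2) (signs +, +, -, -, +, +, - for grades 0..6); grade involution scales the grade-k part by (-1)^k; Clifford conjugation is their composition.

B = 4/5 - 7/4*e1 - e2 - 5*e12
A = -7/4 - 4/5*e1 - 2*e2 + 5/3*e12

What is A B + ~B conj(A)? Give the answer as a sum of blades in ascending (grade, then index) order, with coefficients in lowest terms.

first term: 53/15 + 16907/1200*e1 - 203/30*e2 + 443/60*e12
second term: 31/3 - 5557/1200*e1 + 133/30*e2 - 767/60*e12
Answer: 208/15 + 227/24*e1 - 7/3*e2 - 27/5*e12


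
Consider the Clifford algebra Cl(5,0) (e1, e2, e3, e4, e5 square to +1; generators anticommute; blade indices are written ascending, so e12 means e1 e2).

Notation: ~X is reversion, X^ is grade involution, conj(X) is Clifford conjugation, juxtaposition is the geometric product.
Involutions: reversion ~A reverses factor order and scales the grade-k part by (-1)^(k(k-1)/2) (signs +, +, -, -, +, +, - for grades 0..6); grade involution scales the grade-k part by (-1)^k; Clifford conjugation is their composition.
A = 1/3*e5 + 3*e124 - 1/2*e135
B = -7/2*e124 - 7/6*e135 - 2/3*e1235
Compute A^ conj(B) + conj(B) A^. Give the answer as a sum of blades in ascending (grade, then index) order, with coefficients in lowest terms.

first term: -119/12 + 1/3*e2 + 7/18*e13 - 2/9*e123 + 2*e345 - 7/6*e1245 - 7/4*e2345
second term: -119/12 - 1/3*e2 + 7/18*e13 + 2/9*e123 + 2*e345 + 7/6*e1245 - 7/4*e2345
Answer: -119/6 + 7/9*e13 + 4*e345 - 7/2*e2345


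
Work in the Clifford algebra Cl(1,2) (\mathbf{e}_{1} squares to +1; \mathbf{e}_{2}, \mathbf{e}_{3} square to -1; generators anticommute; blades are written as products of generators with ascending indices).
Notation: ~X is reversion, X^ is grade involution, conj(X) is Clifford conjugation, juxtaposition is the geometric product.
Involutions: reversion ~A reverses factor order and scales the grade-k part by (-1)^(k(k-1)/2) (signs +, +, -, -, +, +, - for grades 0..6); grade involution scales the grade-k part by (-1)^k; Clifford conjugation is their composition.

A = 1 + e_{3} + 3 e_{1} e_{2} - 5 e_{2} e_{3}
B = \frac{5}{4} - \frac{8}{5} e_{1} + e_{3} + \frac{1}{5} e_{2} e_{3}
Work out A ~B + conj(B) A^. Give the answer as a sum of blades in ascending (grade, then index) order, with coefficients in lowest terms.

first term: -\frac{3}{4} - \frac{8}{5} e_{1} + \frac{48}{5} e_{2} + \frac{9}{4} e_{3} + \frac{15}{4} e_{1} e_{2} + \frac{11}{5} e_{1} e_{3} - \frac{129}{20} e_{2} e_{3} + 11 e_{1} e_{2} e_{3}
second term: -\frac{3}{4} + \frac{8}{5} e_{1} + \frac{48}{5} e_{2} - \frac{9}{4} e_{3} + \frac{15}{4} e_{1} e_{2} - \frac{11}{5} e_{1} e_{3} - \frac{129}{20} e_{2} e_{3} - 11 e_{1} e_{2} e_{3}
Answer: -\frac{3}{2} + \frac{96}{5} e_{2} + \frac{15}{2} e_{1} e_{2} - \frac{129}{10} e_{2} e_{3}


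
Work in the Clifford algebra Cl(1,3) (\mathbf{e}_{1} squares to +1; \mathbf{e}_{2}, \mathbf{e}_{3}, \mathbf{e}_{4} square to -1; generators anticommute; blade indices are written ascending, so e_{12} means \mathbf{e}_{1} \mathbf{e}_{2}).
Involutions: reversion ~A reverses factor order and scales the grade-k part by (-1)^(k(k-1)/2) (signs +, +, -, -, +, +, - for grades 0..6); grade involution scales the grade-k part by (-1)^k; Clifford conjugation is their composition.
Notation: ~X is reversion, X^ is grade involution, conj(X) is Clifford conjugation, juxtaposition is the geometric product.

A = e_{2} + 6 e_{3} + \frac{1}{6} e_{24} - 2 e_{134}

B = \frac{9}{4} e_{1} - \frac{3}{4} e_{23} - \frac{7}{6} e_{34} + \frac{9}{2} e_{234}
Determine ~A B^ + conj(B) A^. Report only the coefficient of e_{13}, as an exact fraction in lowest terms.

first term: \frac{7}{3} e_{1} - \frac{9}{2} e_{2} + \frac{3}{2} e_{3} + 7 e_{4} + \frac{45}{4} e_{12} + \frac{27}{2} e_{13} + \frac{7}{36} e_{23} - 27 e_{24} - \frac{1}{8} e_{34} - \frac{9}{8} e_{124} - \frac{7}{6} e_{234}
second term: -\frac{7}{3} e_{1} + \frac{9}{2} e_{2} - 7 e_{4} + \frac{45}{4} e_{12} + \frac{27}{2} e_{13} - \frac{7}{36} e_{23} - 27 e_{24} + \frac{1}{8} e_{34} - \frac{15}{8} e_{124} - \frac{7}{6} e_{234}
Answer: 27


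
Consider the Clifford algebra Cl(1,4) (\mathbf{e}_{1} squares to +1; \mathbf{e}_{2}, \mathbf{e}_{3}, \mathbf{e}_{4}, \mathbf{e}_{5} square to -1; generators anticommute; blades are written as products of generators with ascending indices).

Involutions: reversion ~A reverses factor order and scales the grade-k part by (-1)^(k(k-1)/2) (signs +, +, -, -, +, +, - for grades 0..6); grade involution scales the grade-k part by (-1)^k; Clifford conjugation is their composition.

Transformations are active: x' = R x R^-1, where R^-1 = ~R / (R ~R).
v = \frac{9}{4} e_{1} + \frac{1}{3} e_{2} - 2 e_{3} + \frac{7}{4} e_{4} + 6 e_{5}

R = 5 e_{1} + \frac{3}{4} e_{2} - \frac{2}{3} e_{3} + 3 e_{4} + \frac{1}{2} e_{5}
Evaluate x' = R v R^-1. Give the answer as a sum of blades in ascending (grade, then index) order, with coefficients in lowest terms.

~R = 5 e_{1} + \frac{3}{4} e_{2} - \frac{2}{3} e_{3} + 3 e_{4} + \frac{1}{2} e_{5}, and R ~R = \frac{2123}{144}, so R^-1 = ~R / (\frac{2123}{144}).
R v = \frac{17}{12} - \frac{1}{48} e_{1} e_{2} - \frac{17}{2} e_{1} e_{3} + 2 e_{1} e_{4} + \frac{231}{8} e_{1} e_{5} - \frac{23}{18} e_{2} e_{3} + \frac{5}{16} e_{2} e_{4} + \frac{13}{3} e_{2} e_{5} + \frac{29}{6} e_{3} e_{4} - 3 e_{3} e_{5} + \frac{137}{8} e_{4} e_{5}
Answer: -\frac{10947}{8492} e_{1} - \frac{1205}{6369} e_{2} + \frac{3974}{2123} e_{3} - \frac{9965}{8492} e_{4} - \frac{12534}{2123} e_{5}


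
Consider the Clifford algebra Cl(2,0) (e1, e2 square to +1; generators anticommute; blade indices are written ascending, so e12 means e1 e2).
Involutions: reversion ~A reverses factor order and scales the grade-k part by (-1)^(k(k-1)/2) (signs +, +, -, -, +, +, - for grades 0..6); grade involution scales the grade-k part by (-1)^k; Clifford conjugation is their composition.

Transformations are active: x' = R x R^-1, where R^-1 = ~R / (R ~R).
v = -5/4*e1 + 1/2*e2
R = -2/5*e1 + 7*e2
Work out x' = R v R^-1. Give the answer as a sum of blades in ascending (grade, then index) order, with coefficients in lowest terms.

~R = -2/5*e1 + 7*e2, and R ~R = 1229/25, so R^-1 = ~R / (1229/25).
R v = 4 + 171/20*e12
Answer: 5825/4916*e1 + 1571/2458*e2


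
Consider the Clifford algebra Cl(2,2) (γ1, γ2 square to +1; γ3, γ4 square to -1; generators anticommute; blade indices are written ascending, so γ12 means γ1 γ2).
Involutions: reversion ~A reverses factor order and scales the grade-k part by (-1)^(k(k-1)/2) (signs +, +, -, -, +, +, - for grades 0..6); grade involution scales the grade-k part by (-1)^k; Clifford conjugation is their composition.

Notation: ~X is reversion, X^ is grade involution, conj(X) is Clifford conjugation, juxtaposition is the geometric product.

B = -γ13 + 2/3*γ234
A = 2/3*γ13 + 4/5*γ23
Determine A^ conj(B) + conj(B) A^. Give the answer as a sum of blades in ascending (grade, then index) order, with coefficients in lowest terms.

first term: 2/3 + 8/15*γ4 - 4/5*γ12 + 4/9*γ124
second term: 2/3 + 8/15*γ4 + 4/5*γ12 - 4/9*γ124
Answer: 4/3 + 16/15*γ4


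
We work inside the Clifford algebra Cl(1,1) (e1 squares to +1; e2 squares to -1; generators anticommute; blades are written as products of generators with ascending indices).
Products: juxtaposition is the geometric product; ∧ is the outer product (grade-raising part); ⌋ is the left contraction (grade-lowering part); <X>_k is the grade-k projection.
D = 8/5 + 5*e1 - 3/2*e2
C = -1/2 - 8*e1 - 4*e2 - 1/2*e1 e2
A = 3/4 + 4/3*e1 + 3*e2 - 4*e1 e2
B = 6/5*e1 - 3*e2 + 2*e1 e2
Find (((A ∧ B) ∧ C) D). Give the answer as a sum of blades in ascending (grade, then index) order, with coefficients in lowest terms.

step 1: 9/10*e1 - 9/4*e2 - 61/10*e1 e2
step 2: -9/20*e1 + 9/8*e2 - 371/20*e1 e2
step 3: -9/16 - 5709/200*e1 + 1891/20*e2 - 3463/100*e1 e2
Answer: -9/16 - 5709/200*e1 + 1891/20*e2 - 3463/100*e1 e2


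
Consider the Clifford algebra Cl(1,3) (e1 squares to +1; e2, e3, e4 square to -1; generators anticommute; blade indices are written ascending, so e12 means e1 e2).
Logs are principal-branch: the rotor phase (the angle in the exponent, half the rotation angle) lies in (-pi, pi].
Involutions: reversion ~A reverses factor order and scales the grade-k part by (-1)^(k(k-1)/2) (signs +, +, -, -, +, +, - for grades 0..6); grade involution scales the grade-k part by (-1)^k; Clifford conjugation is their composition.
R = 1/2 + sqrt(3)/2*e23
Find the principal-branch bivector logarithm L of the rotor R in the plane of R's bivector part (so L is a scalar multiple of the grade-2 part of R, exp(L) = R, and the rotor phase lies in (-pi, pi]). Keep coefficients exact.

The scalar part of R is 1/2, which fixes the principal-branch rotor phase; the unit plane is then the bivector part divided by the sine of that phase, and L is that plane scaled by the phase.
Concretely: cos(phase) = 1/2 gives phase = ±pi/3, and since phase/sin(phase) is even the sign is immaterial: L = (phase/sin(phase)) * <R>_2 = (2*sqrt(3)*pi/9) * <R>_2.
Answer: pi/3*e23


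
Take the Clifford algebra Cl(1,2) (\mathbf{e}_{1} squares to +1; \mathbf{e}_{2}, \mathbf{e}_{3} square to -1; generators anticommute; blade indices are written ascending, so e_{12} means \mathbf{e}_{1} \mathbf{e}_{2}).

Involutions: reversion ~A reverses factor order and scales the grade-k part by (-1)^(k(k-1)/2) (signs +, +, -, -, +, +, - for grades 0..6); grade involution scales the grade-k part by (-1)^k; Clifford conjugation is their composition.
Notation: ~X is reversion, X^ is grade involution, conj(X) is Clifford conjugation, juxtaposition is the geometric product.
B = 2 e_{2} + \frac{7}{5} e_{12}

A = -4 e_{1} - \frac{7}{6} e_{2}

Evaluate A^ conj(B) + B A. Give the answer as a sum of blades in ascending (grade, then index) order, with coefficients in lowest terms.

first term: \frac{7}{3} - \frac{49}{30} e_{1} - \frac{28}{5} e_{2} - 8 e_{12}
second term: \frac{7}{3} + \frac{49}{30} e_{1} + \frac{28}{5} e_{2} + 8 e_{12}
Answer: \frac{14}{3}


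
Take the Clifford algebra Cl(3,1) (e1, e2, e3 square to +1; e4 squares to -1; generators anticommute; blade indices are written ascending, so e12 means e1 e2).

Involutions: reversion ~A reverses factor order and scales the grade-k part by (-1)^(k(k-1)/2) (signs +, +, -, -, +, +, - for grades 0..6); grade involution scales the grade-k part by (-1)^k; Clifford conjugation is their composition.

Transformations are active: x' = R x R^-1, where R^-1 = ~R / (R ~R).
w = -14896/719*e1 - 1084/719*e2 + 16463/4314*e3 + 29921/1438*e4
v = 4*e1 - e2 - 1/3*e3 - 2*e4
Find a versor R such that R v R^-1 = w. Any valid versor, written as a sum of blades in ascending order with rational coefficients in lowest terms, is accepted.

Why this works: both vectors square to 118/9, so q(v) = q(w) and R = v + w = -12020/719*e1 - 1803/719*e2 + 15025/4314*e3 + 27045/1438*e4 carries v to w — its own direction survives, the complement (v - w)/2 flips.
Answer: -12020/719*e1 - 1803/719*e2 + 15025/4314*e3 + 27045/1438*e4


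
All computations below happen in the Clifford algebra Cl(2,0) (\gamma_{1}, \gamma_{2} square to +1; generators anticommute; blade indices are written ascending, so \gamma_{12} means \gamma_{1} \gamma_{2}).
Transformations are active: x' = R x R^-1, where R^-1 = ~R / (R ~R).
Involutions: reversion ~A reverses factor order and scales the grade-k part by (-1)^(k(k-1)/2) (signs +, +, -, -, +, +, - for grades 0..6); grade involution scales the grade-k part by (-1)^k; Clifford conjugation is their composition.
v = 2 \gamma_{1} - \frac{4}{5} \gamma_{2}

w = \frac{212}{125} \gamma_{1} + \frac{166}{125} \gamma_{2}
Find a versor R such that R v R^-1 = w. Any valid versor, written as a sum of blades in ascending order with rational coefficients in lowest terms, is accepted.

Take R = v + w = \frac{462}{125} \gamma_{1} + \frac{66}{125} \gamma_{2}. Because q(v) = q(w) = \frac{116}{25}, conjugation by R sends v exactly to w.
Answer: \frac{462}{125} \gamma_{1} + \frac{66}{125} \gamma_{2}


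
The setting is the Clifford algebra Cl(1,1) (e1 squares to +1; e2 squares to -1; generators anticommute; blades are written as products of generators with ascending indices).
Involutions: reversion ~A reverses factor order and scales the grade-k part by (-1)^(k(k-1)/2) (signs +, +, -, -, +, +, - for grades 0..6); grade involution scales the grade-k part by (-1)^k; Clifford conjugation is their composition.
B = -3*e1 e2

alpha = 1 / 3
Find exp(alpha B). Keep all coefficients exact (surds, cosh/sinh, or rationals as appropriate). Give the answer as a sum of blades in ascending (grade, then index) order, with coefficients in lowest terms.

B^2 = (-3)^2*(e1 e2)^2 = 9*(+1) = 9 (a basis 2-blade squares to minus the product of its generators' squares).
B^2 = 9 — the series telescopes hyperbolically here: l = 3, alpha*l = 1, so exp(alpha B) = cosh(1) + (sinh(1)/3)*B = cosh(1) + (sinh(1)/3)*B.
Answer: cosh(1) - sinh(1)*e1 e2


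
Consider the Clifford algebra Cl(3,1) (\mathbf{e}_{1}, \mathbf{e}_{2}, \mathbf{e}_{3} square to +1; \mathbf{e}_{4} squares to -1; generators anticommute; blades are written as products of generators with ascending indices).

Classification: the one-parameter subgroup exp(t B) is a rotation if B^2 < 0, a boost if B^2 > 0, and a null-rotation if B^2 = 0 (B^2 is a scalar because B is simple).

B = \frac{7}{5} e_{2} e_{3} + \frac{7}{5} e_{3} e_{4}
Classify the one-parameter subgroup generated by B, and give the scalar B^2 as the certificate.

B^2 term by term: the squares give (\frac{7}{5})^2*(e_{2} e_{3})^2 + (\frac{7}{5})^2*(e_{3} e_{4})^2 = \frac{49}{25}*(-1) + \frac{49}{25}*(+1) = 0 (each basis 2-blade squares to minus the product of its generators' squares); cross terms between blades sharing an index anticommute and cancel. So B^2 = 0.
Answer: null-rotation, certificate B^2 = 0. B^2 = 0 is basis-independent, so its sign is the whole story.


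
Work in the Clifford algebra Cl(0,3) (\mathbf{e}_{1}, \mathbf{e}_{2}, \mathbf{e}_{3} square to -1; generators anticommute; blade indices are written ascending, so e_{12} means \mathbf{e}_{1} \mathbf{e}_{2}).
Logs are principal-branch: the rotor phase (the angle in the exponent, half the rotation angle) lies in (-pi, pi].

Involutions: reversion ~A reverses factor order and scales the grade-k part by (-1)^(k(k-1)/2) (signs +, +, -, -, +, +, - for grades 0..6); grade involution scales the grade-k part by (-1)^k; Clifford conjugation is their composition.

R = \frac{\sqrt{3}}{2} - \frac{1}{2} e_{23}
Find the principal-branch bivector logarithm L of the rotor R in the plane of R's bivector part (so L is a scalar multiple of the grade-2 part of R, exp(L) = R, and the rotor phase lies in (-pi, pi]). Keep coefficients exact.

The scalar part of R is \frac{\sqrt{3}}{2}, which pins the rotor phase on the principal branch; dividing the bivector part by the sine of that phase recovers the unit plane, and L is the phase times that plane.
Concretely: cos(phase) = \frac{\sqrt{3}}{2} gives phase = ±\frac{\pi}{6}, and since phase/sin(phase) is even the sign is immaterial: L = (phase/sin(phase)) * <R>_2 = (\frac{\pi}{3}) * <R>_2.
Answer: - \frac{\pi}{6} e_{23}


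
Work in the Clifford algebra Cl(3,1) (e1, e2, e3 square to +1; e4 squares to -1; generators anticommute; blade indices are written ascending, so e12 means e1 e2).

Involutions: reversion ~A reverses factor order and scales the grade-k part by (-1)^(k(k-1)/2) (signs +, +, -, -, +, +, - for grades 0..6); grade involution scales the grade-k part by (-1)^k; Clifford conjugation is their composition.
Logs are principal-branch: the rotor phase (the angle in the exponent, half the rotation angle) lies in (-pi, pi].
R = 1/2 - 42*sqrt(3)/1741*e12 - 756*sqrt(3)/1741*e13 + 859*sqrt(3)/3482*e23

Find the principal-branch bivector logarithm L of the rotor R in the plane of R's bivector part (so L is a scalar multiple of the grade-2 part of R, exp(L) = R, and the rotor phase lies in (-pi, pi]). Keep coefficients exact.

The scalar part of R is 1/2, so the principal-branch rotor phase is pinned; divide the bivector part by its sine to get the unit plane — L is the phase times that plane.
Concretely: cos(phase) = 1/2 gives phase = ±pi/3, and since phase/sin(phase) is even the sign is immaterial: L = (phase/sin(phase)) * <R>_2 = (2*sqrt(3)*pi/9) * <R>_2.
Answer: -28*pi/1741*e12 - 504*pi/1741*e13 + 859*pi/5223*e23


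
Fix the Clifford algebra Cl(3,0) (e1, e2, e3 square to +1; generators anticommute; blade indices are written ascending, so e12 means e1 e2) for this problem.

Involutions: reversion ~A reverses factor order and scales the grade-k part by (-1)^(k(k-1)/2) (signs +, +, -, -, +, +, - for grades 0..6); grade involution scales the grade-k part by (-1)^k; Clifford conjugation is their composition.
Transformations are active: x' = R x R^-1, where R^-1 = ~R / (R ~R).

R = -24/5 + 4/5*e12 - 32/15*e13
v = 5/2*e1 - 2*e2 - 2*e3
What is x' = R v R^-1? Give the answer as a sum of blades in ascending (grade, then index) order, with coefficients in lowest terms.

~R = -24/5 - 4/5*e12 + 32/15*e13, and R ~R = 6352/225, so R^-1 = ~R / (6352/225).
R v = -28/3*e1 + 38/5*e2 + 224/15*e3 - 88/15*e123
Answer: 535/794*e1 - 584/397*e2 - 1354/397*e3


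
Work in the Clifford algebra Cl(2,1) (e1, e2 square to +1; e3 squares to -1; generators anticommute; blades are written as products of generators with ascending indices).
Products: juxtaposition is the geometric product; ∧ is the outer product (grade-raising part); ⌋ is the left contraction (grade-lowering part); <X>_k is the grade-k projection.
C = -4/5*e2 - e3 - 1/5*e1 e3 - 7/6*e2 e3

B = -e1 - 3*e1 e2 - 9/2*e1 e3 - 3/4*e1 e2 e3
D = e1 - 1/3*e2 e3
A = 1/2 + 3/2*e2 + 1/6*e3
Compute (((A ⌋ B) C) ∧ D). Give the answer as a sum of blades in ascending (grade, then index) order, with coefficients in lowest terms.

step 1: 13/4*e1 - 11/8*e1 e2 - 9/8*e1 e3 - 3/8*e1 e2 e3
step 2: 9/40 + 33/80*e1 - 3/40*e2 - 13/20*e3 - 133/80*e1 e2 - 467/240*e1 e3 - 11/40*e2 e3 - 199/60*e1 e2 e3
step 3: 9/40*e1 + 3/40*e1 e2 + 13/20*e1 e3 - 3/40*e2 e3 - 33/80*e1 e2 e3
Answer: 9/40*e1 + 3/40*e1 e2 + 13/20*e1 e3 - 3/40*e2 e3 - 33/80*e1 e2 e3


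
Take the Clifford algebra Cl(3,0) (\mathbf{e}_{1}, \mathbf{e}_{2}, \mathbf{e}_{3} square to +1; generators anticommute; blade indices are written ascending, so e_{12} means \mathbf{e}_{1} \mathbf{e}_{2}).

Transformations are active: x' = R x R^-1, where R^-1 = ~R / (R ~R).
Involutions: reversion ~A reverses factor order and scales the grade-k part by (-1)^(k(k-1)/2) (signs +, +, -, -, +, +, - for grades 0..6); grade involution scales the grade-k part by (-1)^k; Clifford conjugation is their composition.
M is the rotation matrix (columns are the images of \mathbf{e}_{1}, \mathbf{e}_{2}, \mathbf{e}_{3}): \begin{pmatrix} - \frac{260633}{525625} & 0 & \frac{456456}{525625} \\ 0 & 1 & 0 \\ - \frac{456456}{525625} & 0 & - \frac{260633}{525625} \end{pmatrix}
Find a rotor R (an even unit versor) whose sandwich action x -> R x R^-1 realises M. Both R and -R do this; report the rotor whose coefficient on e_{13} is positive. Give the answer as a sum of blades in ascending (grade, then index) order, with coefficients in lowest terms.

Method: write R = a + b12*e_{12} + b13*e_{13} + b23*e_{23} with a^2 + b12^2 + b13^2 + b23^2 = 1 (so R^-1 = ~R). Expanding the columns R e_j ~R gives tr M = 4a^2 - 1 and, from the antisymmetric part, M21 - M12 = -4a*b12, M13 - M31 = 4a*b13, M32 - M23 = -4a*b23.
Here tr M = \frac{4359}{525625}, so a^2 = (1 + tr M)/4 = \frac{132496}{525625} and a = ±\frac{364}{725}. Taking a = \frac{364}{725}: M21 - M12 = 0, M13 - M31 = \frac{912912}{525625}, M32 - M23 = 0, giving b12 = 0, b13 = \frac{627}{725}, b23 = 0, i.e. R = \frac{364}{725} + \frac{627}{725} e_{13}.
Its e_{13} coefficient is already positive.
Answer: \frac{364}{725} + \frac{627}{725} e_{13}. Note: both R and -R realise this M (trace \frac{4359}{525625}); the covering map identifies them, and the e_{13}-coefficient sign is the tie-breaker.


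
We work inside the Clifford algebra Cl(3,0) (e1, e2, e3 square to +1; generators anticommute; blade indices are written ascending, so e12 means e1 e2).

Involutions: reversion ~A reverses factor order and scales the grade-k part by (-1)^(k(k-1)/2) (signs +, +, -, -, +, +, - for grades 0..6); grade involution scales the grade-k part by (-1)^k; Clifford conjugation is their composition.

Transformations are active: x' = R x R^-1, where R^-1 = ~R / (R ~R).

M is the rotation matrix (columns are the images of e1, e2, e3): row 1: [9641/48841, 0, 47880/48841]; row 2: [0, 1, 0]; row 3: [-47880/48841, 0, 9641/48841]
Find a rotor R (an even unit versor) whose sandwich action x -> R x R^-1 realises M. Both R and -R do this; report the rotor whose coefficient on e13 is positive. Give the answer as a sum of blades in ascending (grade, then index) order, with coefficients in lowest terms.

Method: write R = a + b12*e12 + b13*e13 + b23*e23 with a^2 + b12^2 + b13^2 + b23^2 = 1 (so R^-1 = ~R). Expanding the columns R e_j ~R gives tr M = 4a^2 - 1 and, from the antisymmetric part, M21 - M12 = -4a*b12, M13 - M31 = 4a*b13, M32 - M23 = -4a*b23.
Here tr M = 68123/48841, so a^2 = (1 + tr M)/4 = 29241/48841 and a = ±171/221. Taking a = 171/221: M21 - M12 = 0, M13 - M31 = 95760/48841, M32 - M23 = 0, giving b12 = 0, b13 = 140/221, b23 = 0, i.e. R = 171/221 + 140/221*e13.
Its e13 coefficient is already positive.
Answer: 171/221 + 140/221*e13. Sheet selection: the two-to-one cover makes ±R indistinguishable at the matrix level (trace 68123/48841), so uniqueness comes from the required sign on e13.


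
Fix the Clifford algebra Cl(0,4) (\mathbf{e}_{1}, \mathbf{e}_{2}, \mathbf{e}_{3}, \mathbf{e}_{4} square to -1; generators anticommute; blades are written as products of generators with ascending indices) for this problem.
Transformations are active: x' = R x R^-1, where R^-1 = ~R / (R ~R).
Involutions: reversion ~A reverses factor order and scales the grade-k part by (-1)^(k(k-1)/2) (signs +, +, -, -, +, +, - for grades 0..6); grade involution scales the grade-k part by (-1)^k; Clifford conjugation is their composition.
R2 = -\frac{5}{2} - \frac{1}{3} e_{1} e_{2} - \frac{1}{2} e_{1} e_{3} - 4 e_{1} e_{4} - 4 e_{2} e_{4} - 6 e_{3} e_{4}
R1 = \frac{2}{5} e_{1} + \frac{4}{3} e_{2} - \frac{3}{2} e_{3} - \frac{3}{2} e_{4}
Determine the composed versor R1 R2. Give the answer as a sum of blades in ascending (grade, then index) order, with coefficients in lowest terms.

Distribute over the terms of R1 (each basis-blade product reordered to ascending indices, repeated generators contracted through their squares):
(\frac{2}{5} e_{1}) R2 = -e_{1} + \frac{2}{15} e_{2} + \frac{1}{5} e_{3} + \frac{8}{5} e_{4} - \frac{8}{5} e_{1} e_{2} e_{4} - \frac{12}{5} e_{1} e_{3} e_{4}
(\frac{4}{3} e_{2}) R2 = -\frac{4}{9} e_{1} - \frac{10}{3} e_{2} + \frac{16}{3} e_{4} + \frac{2}{3} e_{1} e_{2} e_{3} + \frac{16}{3} e_{1} e_{2} e_{4} - 8 e_{2} e_{3} e_{4}
(-\frac{3}{2} e_{3}) R2 = \frac{3}{4} e_{1} + \frac{15}{4} e_{3} - 9 e_{4} + \frac{1}{2} e_{1} e_{2} e_{3} - 6 e_{1} e_{3} e_{4} - 6 e_{2} e_{3} e_{4}
(-\frac{3}{2} e_{4}) R2 = 6 e_{1} + 6 e_{2} + 9 e_{3} + \frac{15}{4} e_{4} + \frac{1}{2} e_{1} e_{2} e_{4} + \frac{3}{4} e_{1} e_{3} e_{4}
Summing the partial products and collecting blades:
Answer: \frac{191}{36} e_{1} + \frac{14}{5} e_{2} + \frac{259}{20} e_{3} + \frac{101}{60} e_{4} + \frac{7}{6} e_{1} e_{2} e_{3} + \frac{127}{30} e_{1} e_{2} e_{4} - \frac{153}{20} e_{1} e_{3} e_{4} - 14 e_{2} e_{3} e_{4}


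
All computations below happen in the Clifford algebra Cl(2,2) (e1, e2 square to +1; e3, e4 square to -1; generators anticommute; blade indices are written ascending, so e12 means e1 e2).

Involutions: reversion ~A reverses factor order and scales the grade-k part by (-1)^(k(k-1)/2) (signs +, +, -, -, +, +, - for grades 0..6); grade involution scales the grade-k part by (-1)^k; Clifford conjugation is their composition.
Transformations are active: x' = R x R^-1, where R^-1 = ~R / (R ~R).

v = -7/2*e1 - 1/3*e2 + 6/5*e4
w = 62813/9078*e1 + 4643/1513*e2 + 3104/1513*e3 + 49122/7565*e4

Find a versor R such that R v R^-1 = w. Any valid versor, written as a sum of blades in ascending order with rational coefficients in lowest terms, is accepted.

The midline construction: v and w both square to 9829/900, so reflecting in their sum 15520/4539*e1 + 12416/4539*e2 + 3104/1513*e3 + 11640/1513*e4 exchanges them.
Answer: 15520/4539*e1 + 12416/4539*e2 + 3104/1513*e3 + 11640/1513*e4


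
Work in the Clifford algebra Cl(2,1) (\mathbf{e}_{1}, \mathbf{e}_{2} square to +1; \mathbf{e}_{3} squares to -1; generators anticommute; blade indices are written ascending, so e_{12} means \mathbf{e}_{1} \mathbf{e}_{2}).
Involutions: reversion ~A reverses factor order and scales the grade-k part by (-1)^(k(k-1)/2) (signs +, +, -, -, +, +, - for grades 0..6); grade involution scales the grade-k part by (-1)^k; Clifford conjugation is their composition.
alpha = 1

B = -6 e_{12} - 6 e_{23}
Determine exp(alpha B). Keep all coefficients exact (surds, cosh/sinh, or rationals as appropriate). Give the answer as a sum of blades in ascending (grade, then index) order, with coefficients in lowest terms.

B^2 term by term: the squares give (-6)^2*(e_{12})^2 + (-6)^2*(e_{23})^2 = 36*(-1) + 36*(+1) = 0 (each basis 2-blade squares to minus the product of its generators' squares); cross terms between blades sharing an index anticommute and cancel. So B^2 = 0.
B^2 = 0, and the exponential is exactly linear here: exp(alpha B) = 1 + alpha B (parabolic case).
Answer: 1 - 6 e_{12} - 6 e_{23}


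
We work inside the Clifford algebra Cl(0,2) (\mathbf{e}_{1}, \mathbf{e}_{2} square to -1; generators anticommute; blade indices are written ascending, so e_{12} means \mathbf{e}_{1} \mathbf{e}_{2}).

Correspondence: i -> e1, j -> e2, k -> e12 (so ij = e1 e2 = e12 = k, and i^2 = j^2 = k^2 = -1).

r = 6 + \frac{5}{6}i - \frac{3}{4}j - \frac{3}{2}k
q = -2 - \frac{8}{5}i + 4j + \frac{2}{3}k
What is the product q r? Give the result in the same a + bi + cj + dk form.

In blades: q = -2 - \frac{8}{5} e_{1} + 4 e_{2} + \frac{2}{3} e_{12}, r = 6 + \frac{5}{6} e_{1} - \frac{3}{4} e_{2} - \frac{3}{2} e_{12}.
Distribute q over r term by term (generator squares from the signature, products reordered to ascending indices): (-2)*r = -12 - \frac{5}{3} e_{1} + \frac{3}{2} e_{2} + 3 e_{12}; (-\frac{8}{5} e_{1})*r = \frac{4}{3} - \frac{48}{5} e_{1} - \frac{12}{5} e_{2} + \frac{6}{5} e_{12}; (4 e_{2})*r = 3 - 6 e_{1} + 24 e_{2} - \frac{10}{3} e_{12}; (\frac{2}{3} e_{12})*r = 1 + \frac{1}{2} e_{1} + \frac{5}{9} e_{2} + 4 e_{12}.
Sum: -\frac{20}{3} - \frac{503}{30} e_{1} + \frac{2129}{90} e_{2} + \frac{73}{15} e_{12}; translating back through the correspondence:
Answer: -\frac{20}{3} - \frac{503}{30}i + \frac{2129}{90}j + \frac{73}{15}k


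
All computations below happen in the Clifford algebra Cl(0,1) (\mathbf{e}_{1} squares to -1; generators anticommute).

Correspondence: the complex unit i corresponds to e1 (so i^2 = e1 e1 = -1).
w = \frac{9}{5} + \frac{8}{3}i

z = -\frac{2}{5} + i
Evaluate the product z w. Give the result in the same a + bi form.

In blades: z = -\frac{2}{5} + e_{1}, w = \frac{9}{5} + \frac{8}{3} e_{1}.
Distribute z over w term by term (generator squares from the signature, products reordered to ascending indices): (-\frac{2}{5})*w = -\frac{18}{25} - \frac{16}{15} e_{1}; (e_{1})*w = -\frac{8}{3} + \frac{9}{5} e_{1}.
Sum: -\frac{254}{75} + \frac{11}{15} e_{1}; translating back through the correspondence:
Answer: -\frac{254}{75} + \frac{11}{15}i


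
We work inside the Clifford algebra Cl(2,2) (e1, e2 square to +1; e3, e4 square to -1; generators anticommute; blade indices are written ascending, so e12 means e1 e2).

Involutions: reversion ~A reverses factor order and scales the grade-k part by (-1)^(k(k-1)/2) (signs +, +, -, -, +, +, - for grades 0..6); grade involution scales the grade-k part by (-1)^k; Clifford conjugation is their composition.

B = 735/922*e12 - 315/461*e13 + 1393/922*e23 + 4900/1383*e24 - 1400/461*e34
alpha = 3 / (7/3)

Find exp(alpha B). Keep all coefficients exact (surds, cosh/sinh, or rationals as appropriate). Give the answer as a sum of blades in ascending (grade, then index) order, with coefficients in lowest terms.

B^2 term by term: the squares give (735/922)^2*(e12)^2 + (-315/461)^2*(e13)^2 + (1393/922)^2*(e23)^2 + (4900/1383)^2*(e24)^2 + (-1400/461)^2*(e34)^2 = 540225/850084*(-1) + 99225/212521*(+1) + 1940449/850084*(+1) + 24010000/1912689*(+1) + 1960000/212521*(-1) = 49/9 (each basis 2-blade squares to minus the product of its generators' squares); cross terms between blades sharing an index anticommute and cancel; the commuting (index-disjoint) pairs give grade-4 terms 2*c*c'*(blade product), which cancel blade by blade — e1234: -1029000/212521 + 1029000/212521 = 0 — confirming B is simple. So B^2 = 49/9.
B^2 = 49/9 — the series telescopes hyperbolically here: l = 7/3, alpha*l = 3, so exp(alpha B) = cosh(3) + (sinh(3)/(7/3))*B = cosh(3) + (3*sinh(3)/7)*B.
Answer: cosh(3) + 315*sinh(3)/922*e12 - 135*sinh(3)/461*e13 + 597*sinh(3)/922*e23 + 700*sinh(3)/461*e24 - 600*sinh(3)/461*e34


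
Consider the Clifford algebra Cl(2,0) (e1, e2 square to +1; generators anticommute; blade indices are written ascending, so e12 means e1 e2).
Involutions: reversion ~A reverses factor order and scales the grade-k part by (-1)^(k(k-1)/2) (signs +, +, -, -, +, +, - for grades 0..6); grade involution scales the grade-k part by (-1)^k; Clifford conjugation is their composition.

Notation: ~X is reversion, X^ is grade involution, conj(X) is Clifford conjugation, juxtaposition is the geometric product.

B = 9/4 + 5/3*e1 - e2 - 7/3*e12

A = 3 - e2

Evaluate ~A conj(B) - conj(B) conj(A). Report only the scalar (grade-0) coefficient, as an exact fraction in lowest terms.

first term: 23/4 - 8/3*e1 + 3/4*e2 + 16/3*e12
second term: 31/4 - 8/3*e1 + 21/4*e2 + 16/3*e12
Answer: -2


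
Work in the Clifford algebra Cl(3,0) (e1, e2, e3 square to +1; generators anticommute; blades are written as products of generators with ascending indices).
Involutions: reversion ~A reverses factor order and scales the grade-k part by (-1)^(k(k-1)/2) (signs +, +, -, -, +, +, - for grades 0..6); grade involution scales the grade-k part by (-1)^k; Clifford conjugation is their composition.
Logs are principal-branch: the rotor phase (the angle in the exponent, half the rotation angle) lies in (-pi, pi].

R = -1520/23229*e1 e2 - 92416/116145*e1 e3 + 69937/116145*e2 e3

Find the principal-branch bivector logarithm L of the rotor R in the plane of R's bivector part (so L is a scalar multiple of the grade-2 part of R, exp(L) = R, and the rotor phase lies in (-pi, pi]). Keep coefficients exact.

The scalar part of R is 0, so the principal-branch rotor phase is pinned; divide the bivector part by its sine to get the unit plane — L is the phase times that plane.
Concretely: cos(phase) = 0 gives phase = ±pi/2, and since phase/sin(phase) is even the sign is immaterial: L = (phase/sin(phase)) * <R>_2 = (pi/2) * <R>_2.
Answer: -760*pi/23229*e1 e2 - 46208*pi/116145*e1 e3 + 69937*pi/232290*e2 e3


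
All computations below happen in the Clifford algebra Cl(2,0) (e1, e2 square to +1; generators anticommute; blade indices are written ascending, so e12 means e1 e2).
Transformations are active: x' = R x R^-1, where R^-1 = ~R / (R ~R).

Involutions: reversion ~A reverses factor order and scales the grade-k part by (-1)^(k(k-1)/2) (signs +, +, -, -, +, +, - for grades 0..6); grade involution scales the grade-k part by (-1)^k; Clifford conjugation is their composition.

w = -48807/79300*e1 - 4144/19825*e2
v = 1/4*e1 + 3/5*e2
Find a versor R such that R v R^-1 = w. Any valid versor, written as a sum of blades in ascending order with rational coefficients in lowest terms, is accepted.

Equal squares first: v^2 = w^2 = 169/400. Then v + w = -14491/39650*e1 + 7751/19825*e2 is a versor taking v to w, provided it is invertible.
Answer: -14491/39650*e1 + 7751/19825*e2


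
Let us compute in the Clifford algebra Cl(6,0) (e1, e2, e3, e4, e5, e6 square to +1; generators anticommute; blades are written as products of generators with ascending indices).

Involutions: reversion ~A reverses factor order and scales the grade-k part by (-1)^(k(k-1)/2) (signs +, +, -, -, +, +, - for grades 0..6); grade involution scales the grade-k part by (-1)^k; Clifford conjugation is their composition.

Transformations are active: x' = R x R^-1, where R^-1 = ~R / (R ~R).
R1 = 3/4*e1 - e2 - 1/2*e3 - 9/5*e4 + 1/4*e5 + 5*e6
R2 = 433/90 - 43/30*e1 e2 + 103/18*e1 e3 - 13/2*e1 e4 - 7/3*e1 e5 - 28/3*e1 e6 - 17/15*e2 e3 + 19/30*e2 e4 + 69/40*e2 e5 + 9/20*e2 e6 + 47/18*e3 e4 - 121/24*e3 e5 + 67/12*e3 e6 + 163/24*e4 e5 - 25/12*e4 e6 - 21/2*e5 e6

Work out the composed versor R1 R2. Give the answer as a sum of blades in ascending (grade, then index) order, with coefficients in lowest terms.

Distribute over the terms of R1 (each basis-blade product reordered to ascending indices, repeated generators contracted through their squares):
(3/4*e1) R2 = 433/120*e1 - 43/40*e2 + 103/24*e3 - 39/8*e4 - 7/4*e5 - 7*e6 - 17/20*e1 e2 e3 + 19/40*e1 e2 e4 + 207/160*e1 e2 e5 + 27/80*e1 e2 e6 + 47/24*e1 e3 e4 - 121/32*e1 e3 e5 + 67/16*e1 e3 e6 + 163/32*e1 e4 e5 - 25/16*e1 e4 e6 - 63/8*e1 e5 e6
(-e2) R2 = -43/30*e1 - 433/90*e2 + 17/15*e3 - 19/30*e4 - 69/40*e5 - 9/20*e6 + 103/18*e1 e2 e3 - 13/2*e1 e2 e4 - 7/3*e1 e2 e5 - 28/3*e1 e2 e6 - 47/18*e2 e3 e4 + 121/24*e2 e3 e5 - 67/12*e2 e3 e6 - 163/24*e2 e4 e5 + 25/12*e2 e4 e6 + 21/2*e2 e5 e6
(-1/2*e3) R2 = 103/36*e1 - 17/30*e2 - 433/180*e3 - 47/36*e4 + 121/48*e5 - 67/24*e6 + 43/60*e1 e2 e3 - 13/4*e1 e3 e4 - 7/6*e1 e3 e5 - 14/3*e1 e3 e6 + 19/60*e2 e3 e4 + 69/80*e2 e3 e5 + 9/40*e2 e3 e6 - 163/48*e3 e4 e5 + 25/24*e3 e4 e6 + 21/4*e3 e5 e6
(-9/5*e4) R2 = -117/10*e1 + 57/50*e2 + 47/10*e3 - 433/50*e4 - 489/40*e5 + 15/4*e6 + 129/50*e1 e2 e4 - 103/10*e1 e3 e4 - 21/5*e1 e4 e5 - 84/5*e1 e4 e6 + 51/25*e2 e3 e4 + 621/200*e2 e4 e5 + 81/100*e2 e4 e6 - 363/40*e3 e4 e5 + 201/20*e3 e4 e6 + 189/10*e4 e5 e6
(1/4*e5) R2 = 7/12*e1 - 69/160*e2 + 121/96*e3 - 163/96*e4 + 433/360*e5 - 21/8*e6 - 43/120*e1 e2 e5 + 103/72*e1 e3 e5 - 13/8*e1 e4 e5 + 7/3*e1 e5 e6 - 17/60*e2 e3 e5 + 19/120*e2 e4 e5 - 9/80*e2 e5 e6 + 47/72*e3 e4 e5 - 67/48*e3 e5 e6 + 25/48*e4 e5 e6
(5*e6) R2 = 140/3*e1 - 9/4*e2 - 335/12*e3 + 125/12*e4 + 105/2*e5 + 433/18*e6 - 43/6*e1 e2 e6 + 515/18*e1 e3 e6 - 65/2*e1 e4 e6 - 35/3*e1 e5 e6 - 17/3*e2 e3 e6 + 19/6*e2 e4 e6 + 69/8*e2 e5 e6 + 235/18*e3 e4 e6 - 605/24*e3 e5 e6 + 815/24*e4 e5 e6
Summing the partial products and collecting blades:
Answer: 14611/360*e1 - 57557/7200*e2 - 27269/1440*e3 - 48637/7200*e4 + 29177/720*e5 + 2689/180*e6 + 503/90*e1 e2 e3 - 689/200*e1 e2 e4 - 671/480*e1 e2 e5 - 1293/80*e1 e2 e6 - 1391/120*e1 e3 e4 - 1013/288*e1 e3 e5 + 4051/144*e1 e3 e6 - 117/160*e1 e4 e5 - 4069/80*e1 e4 e6 - 413/24*e1 e5 e6 - 229/900*e2 e3 e4 + 1349/240*e2 e3 e5 - 441/40*e2 e3 e6 - 2117/600*e2 e4 e5 + 303/50*e2 e4 e6 + 1521/80*e2 e5 e6 - 8509/720*e3 e4 e5 + 8693/360*e3 e4 e6 - 1025/48*e3 e5 e6 + 12811/240*e4 e5 e6


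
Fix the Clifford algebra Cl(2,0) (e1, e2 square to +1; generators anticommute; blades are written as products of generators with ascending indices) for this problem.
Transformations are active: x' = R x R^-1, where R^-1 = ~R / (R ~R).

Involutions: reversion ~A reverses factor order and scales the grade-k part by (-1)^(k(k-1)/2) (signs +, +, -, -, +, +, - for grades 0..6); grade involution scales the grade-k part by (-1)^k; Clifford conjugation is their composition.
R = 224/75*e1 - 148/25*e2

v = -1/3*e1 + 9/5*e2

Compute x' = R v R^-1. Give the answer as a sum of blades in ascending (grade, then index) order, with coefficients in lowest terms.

~R = 224/75*e1 - 148/25*e2, and R ~R = 247312/5625, so R^-1 = ~R / (247312/5625).
R v = -13108/1125 + 1276/375*e1 e2
Answer: -9991/7995*e1 + 713/533*e2


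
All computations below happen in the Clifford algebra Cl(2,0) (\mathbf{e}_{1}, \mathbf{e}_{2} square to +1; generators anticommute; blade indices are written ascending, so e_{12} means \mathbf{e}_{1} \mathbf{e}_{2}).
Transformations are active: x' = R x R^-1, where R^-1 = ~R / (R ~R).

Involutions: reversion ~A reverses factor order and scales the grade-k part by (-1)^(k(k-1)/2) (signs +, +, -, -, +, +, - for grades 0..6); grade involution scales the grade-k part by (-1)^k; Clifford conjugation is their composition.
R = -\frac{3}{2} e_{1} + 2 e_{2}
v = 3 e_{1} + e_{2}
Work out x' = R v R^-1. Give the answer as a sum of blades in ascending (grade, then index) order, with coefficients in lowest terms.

~R = -\frac{3}{2} e_{1} + 2 e_{2}, and R ~R = \frac{25}{4}, so R^-1 = ~R / (\frac{25}{4}).
R v = -\frac{5}{2} - \frac{15}{2} e_{12}
Answer: -\frac{9}{5} e_{1} - \frac{13}{5} e_{2}


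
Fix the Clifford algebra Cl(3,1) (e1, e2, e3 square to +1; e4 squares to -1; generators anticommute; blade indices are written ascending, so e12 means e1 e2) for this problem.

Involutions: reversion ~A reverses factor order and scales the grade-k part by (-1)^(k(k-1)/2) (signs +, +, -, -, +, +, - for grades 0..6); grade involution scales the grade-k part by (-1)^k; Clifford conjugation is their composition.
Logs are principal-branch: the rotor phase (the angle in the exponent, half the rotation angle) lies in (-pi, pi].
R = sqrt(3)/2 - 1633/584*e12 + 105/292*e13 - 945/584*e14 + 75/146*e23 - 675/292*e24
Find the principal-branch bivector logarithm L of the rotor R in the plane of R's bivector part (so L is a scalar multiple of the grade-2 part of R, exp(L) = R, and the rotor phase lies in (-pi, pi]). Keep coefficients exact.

The scalar part of R is sqrt(3)/2, and that scalar determines the rotor phase on the principal branch; recovering the unit plane as bivector-part over sine of the phase gives L = phase * plane.
Concretely: cos(phase) = sqrt(3)/2 gives phase = ±pi/6, and since phase/sin(phase) is even the sign is immaterial: L = (phase/sin(phase)) * <R>_2 = (pi/3) * <R>_2.
Answer: -1633*pi/1752*e12 + 35*pi/292*e13 - 315*pi/584*e14 + 25*pi/146*e23 - 225*pi/292*e24


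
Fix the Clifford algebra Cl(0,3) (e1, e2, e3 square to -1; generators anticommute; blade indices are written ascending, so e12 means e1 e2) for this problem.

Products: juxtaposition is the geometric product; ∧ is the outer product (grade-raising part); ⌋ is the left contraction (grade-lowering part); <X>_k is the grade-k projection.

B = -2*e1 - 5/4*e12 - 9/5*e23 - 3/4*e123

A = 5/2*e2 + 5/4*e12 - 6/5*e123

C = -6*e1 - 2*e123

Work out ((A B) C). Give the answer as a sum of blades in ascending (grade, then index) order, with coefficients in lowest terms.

step 1: 197/80 - 1057/200*e1 - 5/2*e2 + 63/16*e3 + 5*e12 + 3/8*e13 - 12/5*e23
step 2: -3171/100 - 783/40*e1 - 123/4*e2 + 31/4*e3 - 57/8*e12 + 229/8*e13 - 1057/100*e23 + 379/40*e123
Answer: -3171/100 - 783/40*e1 - 123/4*e2 + 31/4*e3 - 57/8*e12 + 229/8*e13 - 1057/100*e23 + 379/40*e123
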